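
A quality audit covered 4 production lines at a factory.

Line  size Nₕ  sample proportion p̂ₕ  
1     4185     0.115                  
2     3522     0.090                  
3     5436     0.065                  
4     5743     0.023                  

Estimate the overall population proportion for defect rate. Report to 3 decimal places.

0.068

N = 4185 + 3522 + 5436 + 5743 = 18886.
Overall proportion = Σ (Nₕ/N)·p̂ₕ.
Σ Nₕp̂ₕ = 481.275 + 316.98 + 353.34 + 132.089 = 1283.684.
1283.684 / 18886 = 0.06797... → 0.068.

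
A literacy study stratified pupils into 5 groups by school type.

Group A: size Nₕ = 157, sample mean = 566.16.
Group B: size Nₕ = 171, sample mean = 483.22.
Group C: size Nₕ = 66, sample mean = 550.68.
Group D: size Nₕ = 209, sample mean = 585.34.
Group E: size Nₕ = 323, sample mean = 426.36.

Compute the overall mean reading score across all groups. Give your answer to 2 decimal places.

x̄_st = (Σ Nₕx̄ₕ) / (Σ Nₕ) = (157·566.16 + 171·483.22 + 66·550.68 + 209·585.34 + 323·426.36) / 926
= 467912.96 / 926 = 505.3056... → 505.31.

505.31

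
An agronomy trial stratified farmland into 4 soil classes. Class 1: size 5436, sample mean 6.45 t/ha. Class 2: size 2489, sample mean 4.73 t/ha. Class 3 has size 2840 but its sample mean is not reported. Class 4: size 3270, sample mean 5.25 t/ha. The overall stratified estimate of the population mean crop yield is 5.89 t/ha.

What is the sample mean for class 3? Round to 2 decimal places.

Σ Nₕx̄ₕ = N·μ, so 2840·x̄_3 = 14035·5.89 − (5436·6.45 + 2489·4.73 + 3270·5.25).
= 82666.15 − 64002.67 = 18663.48.
x̄_3 = 18663.48 / 2840 = 6.5716... → 6.57.

6.57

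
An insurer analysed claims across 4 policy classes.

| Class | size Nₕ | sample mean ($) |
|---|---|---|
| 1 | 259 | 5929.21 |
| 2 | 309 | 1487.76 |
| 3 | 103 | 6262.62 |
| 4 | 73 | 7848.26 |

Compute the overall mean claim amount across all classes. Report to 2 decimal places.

N = 744; weights Wₕ = Nₕ/N = (0.3481, 0.4153, 0.1384, 0.0981).
x̄_st = Σ Wₕ·x̄ₕ = 0.3481·5929.21 + 0.4153·1487.76 + 0.1384·6262.62 + 0.0981·7848.26 ≈ 4319.0270...
→ 4319.03.

4319.03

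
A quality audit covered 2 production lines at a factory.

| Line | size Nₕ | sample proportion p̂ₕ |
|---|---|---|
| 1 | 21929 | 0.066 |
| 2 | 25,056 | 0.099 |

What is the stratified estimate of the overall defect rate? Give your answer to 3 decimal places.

0.084

N = 21929 + 25056 = 46985.
Overall proportion = Σ (Nₕ/N)·p̂ₕ.
Σ Nₕp̂ₕ = 1447.314 + 2480.544 = 3927.858.
3927.858 / 46985 = 0.08360... → 0.084.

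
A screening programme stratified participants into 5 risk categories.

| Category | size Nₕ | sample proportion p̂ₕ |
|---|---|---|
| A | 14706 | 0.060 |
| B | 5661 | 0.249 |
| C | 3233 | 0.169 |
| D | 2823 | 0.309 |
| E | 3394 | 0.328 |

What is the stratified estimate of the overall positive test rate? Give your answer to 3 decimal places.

0.162

Wₕ = Nₕ/N with N = 29817: 0.4932, 0.1899, 0.1084, 0.0947, 0.1138.
p̂_st = 0.4932·0.060 + 0.1899·0.249 + 0.1084·0.169 + 0.0947·0.309 + 0.1138·0.328 ≈ 0.16178... → 0.162.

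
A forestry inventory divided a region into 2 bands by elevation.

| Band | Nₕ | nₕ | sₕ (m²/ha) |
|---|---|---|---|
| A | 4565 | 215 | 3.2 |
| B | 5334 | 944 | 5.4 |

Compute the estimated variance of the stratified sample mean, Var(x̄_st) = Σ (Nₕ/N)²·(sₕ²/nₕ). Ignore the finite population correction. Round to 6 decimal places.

N = 9899. Term for each stratum: Wₕ²sₕ²/nₕ.
Var(x̄_st) = 0.010128856 + 0.008968894 = 0.019097751 → 0.019098.

0.019098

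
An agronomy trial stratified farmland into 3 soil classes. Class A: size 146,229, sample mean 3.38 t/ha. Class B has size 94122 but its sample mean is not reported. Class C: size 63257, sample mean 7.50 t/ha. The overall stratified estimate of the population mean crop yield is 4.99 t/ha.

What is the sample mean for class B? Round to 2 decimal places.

Σ Nₕx̄ₕ = N·μ, so 94122·x̄_B = 303608·4.99 − (146229·3.38 + 63257·7.50).
= 1515003.92 − 968681.52 = 546322.4.
x̄_B = 546322.4 / 94122 = 5.8044... → 5.80.

5.80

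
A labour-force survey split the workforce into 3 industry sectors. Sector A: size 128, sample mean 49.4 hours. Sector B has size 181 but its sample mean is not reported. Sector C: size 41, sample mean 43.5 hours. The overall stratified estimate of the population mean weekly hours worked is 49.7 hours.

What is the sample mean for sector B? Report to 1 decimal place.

N = 128 + 181 + 41 = 350.
Overall total = μ·N = 49.7·350 = 17395.
Subtract the known strata: 128·49.4 + 41·43.5 = 8106.7.
Remaining total for sector B: 17395 − 8106.7 = 9288.3.
Divide by its size: 9288.3 / 181 = 51.317... → 51.3.

51.3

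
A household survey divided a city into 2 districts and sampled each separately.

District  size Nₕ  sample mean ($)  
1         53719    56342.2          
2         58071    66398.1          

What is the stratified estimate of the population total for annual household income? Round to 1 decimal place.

6882450706.9

1: 53719·56342.2 = 3026646641.8
2: 58071·66398.1 = 3855804065.1
τ̂ = Σ Nₕx̄ₕ = 6882450706.9.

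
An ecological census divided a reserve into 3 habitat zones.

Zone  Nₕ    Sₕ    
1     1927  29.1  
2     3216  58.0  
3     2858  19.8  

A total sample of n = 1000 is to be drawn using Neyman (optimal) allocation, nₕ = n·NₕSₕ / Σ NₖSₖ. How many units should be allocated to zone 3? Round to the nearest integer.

189

1: NₕSₕ = 1927·29.1 = 56075.7
2: NₕSₕ = 3216·58.0 = 186528
3: NₕSₕ = 2858·19.8 = 56588.4
Σ NₕSₕ = 299192.1.
n_3 = 1000·56588.4/299192.1 = 189.137... → 189.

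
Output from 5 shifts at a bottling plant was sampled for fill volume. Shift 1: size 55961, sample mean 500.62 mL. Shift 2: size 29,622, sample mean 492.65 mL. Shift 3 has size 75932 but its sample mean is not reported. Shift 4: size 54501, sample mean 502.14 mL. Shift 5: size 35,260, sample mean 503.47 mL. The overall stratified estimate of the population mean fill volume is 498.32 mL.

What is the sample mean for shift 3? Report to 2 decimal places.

493.70

N = 55961 + 29622 + 75932 + 54501 + 35260 = 251276.
Overall total = μ·N = 498.32·251276 = 125215856.32.
Subtract the known strata: 55961·500.62 + 29622·492.65 + 54501·502.14 + 35260·503.47 = 87727958.46.
Remaining total for shift 3: 125215856.32 − 87727958.46 = 37487897.86.
Divide by its size: 37487897.86 / 75932 = 493.7035... → 493.70.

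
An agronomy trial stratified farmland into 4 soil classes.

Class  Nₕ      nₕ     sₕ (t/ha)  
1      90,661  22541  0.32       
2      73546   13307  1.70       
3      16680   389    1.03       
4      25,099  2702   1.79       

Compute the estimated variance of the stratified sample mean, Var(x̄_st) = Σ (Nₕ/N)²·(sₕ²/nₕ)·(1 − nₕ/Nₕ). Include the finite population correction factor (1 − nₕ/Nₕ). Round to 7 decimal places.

0.0000565

N = 205986; Wₕ = Nₕ/N.
class 1: (90661/205986)²·0.32²/22541·(1 − 22541/90661) = 0.0000006612
class 2: (73546/205986)²·1.70²/13307·(1 − 13307/73546) = 0.0000226767
class 3: (16680/205986)²·1.03²/389·(1 − 389/16680) = 0.0000174660
class 4: (25099/205986)²·1.79²/2702·(1 − 2702/25099) = 0.0000157106
Sum = 0.0000565144 → 0.0000565.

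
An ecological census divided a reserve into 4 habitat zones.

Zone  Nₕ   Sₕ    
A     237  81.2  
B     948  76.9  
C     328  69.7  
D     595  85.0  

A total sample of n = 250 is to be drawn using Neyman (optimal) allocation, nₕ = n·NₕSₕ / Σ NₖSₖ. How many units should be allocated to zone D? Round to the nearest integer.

Σ NₕSₕ = 237·81.2 + 948·76.9 + 328·69.7 + 595·85.0 = 165582.2.
Share for D: 50575/165582.2 = 0.30544.
n_D = 250 × 0.30544 = 76.359... → 76.

76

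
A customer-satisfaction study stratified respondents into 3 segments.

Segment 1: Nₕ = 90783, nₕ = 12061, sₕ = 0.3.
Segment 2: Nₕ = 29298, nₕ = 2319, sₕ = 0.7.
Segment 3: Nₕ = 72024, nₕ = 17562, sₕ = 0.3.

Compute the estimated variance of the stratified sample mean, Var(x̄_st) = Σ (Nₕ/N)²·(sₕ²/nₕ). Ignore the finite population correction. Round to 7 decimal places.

N = 192105. Term for each stratum: Wₕ²sₕ²/nₕ.
Var(x̄_st) = 0.0000016664 + 0.0000049147 + 0.0000007204 = 0.0000073015 → 0.0000073.

0.0000073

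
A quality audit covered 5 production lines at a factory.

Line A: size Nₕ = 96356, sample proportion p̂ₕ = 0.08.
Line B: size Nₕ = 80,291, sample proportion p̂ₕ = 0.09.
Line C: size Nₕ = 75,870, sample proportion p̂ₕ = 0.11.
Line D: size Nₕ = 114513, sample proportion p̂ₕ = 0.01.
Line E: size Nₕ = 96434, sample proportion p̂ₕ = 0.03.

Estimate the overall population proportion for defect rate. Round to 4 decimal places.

0.0589

N = 96356 + 80291 + 75870 + 114513 + 96434 = 463464.
Overall proportion = Σ (Nₕ/N)·p̂ₕ.
Σ Nₕp̂ₕ = 7708.48 + 7226.19 + 8345.7 + 1145.13 + 2893.02 = 27318.52.
27318.52 / 463464 = 0.058944... → 0.0589.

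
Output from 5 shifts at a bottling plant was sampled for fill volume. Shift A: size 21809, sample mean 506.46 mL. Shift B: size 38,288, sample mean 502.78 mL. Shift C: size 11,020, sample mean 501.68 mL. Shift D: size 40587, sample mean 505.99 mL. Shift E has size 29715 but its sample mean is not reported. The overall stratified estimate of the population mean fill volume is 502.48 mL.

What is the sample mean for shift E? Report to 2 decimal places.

494.67

N = 21809 + 38288 + 11020 + 40587 + 29715 = 141419.
Overall total = μ·N = 502.48·141419 = 71060219.12.
Subtract the known strata: 21809·506.46 + 38288·502.78 + 11020·501.68 + 40587·505.99 = 56360956.51.
Remaining total for shift E: 71060219.12 − 56360956.51 = 14699262.61.
Divide by its size: 14699262.61 / 29715 = 494.6748... → 494.67.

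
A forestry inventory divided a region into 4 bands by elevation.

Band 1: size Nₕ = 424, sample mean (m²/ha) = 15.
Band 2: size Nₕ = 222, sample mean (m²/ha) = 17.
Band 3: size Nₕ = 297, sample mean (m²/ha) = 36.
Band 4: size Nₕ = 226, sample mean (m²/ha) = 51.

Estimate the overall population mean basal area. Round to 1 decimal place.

x̄_st = (Σ Nₕx̄ₕ) / (Σ Nₕ) = (424·15 + 222·17 + 297·36 + 226·51) / 1169
= 32352 / 1169 = 27.675... → 27.7.

27.7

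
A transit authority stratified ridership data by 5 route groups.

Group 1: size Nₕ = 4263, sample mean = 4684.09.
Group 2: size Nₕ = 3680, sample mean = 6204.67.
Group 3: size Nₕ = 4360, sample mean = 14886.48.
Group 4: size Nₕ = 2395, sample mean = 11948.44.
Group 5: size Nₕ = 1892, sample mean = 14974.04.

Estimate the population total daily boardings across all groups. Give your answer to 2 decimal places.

1: 4263·4684.09 = 19968275.67
2: 3680·6204.67 = 22833185.6
3: 4360·14886.48 = 64905052.8
4: 2395·11948.44 = 28616513.8
5: 1892·14974.04 = 28330883.68
τ̂ = Σ Nₕx̄ₕ = 164653911.55.

164653911.55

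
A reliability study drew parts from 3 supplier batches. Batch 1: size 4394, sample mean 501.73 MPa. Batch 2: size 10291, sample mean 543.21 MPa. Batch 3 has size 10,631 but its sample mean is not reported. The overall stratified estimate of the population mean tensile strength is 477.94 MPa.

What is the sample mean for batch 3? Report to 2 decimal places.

404.92

N = 4394 + 10291 + 10631 = 25316.
Overall total = μ·N = 477.94·25316 = 12099529.04.
Subtract the known strata: 4394·501.73 + 10291·543.21 = 7794775.73.
Remaining total for batch 3: 12099529.04 − 7794775.73 = 4304753.31.
Divide by its size: 4304753.31 / 10631 = 404.9246... → 404.92.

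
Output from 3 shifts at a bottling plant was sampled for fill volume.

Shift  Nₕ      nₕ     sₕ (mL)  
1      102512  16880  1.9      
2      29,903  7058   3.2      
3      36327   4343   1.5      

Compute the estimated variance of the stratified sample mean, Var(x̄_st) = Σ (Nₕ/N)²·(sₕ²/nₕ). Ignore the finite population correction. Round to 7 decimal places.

0.0001485

N = 168742; Wₕ = Nₕ/N.
shift 1: (102512/168742)²·1.9²/16880 = 0.0000789292
shift 2: (29903/168742)²·3.2²/7058 = 0.0000455619
shift 3: (36327/168742)²·1.5²/4343 = 0.0000240107
Sum = 0.0001485018 → 0.0001485.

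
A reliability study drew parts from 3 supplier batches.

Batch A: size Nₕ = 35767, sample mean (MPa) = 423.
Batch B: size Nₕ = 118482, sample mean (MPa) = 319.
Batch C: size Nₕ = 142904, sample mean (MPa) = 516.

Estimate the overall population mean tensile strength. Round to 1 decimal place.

426.3

x̄_st = (Σ Nₕx̄ₕ) / (Σ Nₕ) = (35767·423 + 118482·319 + 142904·516) / 297153
= 126663663 / 297153 = 426.257... → 426.3.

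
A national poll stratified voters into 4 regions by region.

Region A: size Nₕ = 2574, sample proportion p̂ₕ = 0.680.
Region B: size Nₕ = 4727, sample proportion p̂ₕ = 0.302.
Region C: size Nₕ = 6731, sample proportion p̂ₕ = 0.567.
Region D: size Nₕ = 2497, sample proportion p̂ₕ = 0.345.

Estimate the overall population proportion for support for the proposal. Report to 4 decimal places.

0.4753

N = 2574 + 4727 + 6731 + 2497 = 16529.
Overall proportion = Σ (Nₕ/N)·p̂ₕ.
Σ Nₕp̂ₕ = 1750.32 + 1427.554 + 3816.477 + 861.465 = 7855.816.
7855.816 / 16529 = 0.475275... → 0.4753.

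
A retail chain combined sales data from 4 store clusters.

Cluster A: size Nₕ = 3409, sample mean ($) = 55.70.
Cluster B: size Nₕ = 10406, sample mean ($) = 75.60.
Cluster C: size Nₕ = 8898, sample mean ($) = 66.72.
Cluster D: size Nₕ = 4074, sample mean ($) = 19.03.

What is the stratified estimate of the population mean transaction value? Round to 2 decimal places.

61.51

N = 3409 + 10406 + 8898 + 4074 = 26787.
The stratified mean weights each stratum mean by its population share Nₕ/N.
Σ Nₕx̄ₕ = 3409·55.70 + 10406·75.60 + 8898·66.72 + 4074·19.03 = 189881.3 + 786693.6 + 593674.56 + 77528.22 = 1647777.68.
Divide by N: 1647777.68 / 26787 = 61.5141... → 61.51.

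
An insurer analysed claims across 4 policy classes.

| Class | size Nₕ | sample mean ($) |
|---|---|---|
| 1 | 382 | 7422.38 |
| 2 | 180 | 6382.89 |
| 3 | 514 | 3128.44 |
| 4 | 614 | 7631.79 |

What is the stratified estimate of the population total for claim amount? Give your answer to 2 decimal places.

10278206.58

Population total = Σ Nₕ·x̄ₕ (each stratum's size times its mean).
382·7422.38 + 180·6382.89 + 514·3128.44 + 614·7631.79 = 2835349.16 + 1148920.2 + 1608018.16 + 4685919.06 = 10278206.58.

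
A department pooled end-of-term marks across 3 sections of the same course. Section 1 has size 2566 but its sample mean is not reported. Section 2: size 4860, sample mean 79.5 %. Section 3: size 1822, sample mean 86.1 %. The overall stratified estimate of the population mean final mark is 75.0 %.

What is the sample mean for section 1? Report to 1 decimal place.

58.6

Σ Nₕx̄ₕ = N·μ, so 2566·x̄_1 = 9248·75.0 − (4860·79.5 + 1822·86.1).
= 693600 − 543244.2 = 150355.8.
x̄_1 = 150355.8 / 2566 = 58.595... → 58.6.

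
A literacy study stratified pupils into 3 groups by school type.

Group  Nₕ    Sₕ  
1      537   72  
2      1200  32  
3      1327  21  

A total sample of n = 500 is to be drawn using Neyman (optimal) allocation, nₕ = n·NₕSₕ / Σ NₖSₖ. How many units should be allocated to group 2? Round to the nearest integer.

Σ NₕSₕ = 537·72 + 1200·32 + 1327·21 = 104931.
Share for 2: 38400/104931 = 0.36595.
n_2 = 500 × 0.36595 = 182.977... → 183.

183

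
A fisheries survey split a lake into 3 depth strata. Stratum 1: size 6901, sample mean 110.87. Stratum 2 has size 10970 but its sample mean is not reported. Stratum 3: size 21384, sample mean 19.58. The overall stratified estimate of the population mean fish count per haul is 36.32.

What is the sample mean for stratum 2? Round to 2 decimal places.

Σ Nₕx̄ₕ = N·μ, so 10970·x̄_2 = 39255·36.32 − (6901·110.87 + 21384·19.58).
= 1425741.6 − 1183812.59 = 241929.01.
x̄_2 = 241929.01 / 10970 = 22.0537... → 22.05.

22.05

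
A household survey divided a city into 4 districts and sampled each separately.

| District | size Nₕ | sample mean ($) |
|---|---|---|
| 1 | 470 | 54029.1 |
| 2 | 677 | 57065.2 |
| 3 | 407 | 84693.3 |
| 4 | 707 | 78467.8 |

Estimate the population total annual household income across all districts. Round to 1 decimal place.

153973725.1

Population total = Σ Nₕ·x̄ₕ (each stratum's size times its mean).
470·54029.1 + 677·57065.2 + 407·84693.3 + 707·78467.8 = 25393677 + 38633140.4 + 34470173.1 + 55476734.6 = 153973725.1.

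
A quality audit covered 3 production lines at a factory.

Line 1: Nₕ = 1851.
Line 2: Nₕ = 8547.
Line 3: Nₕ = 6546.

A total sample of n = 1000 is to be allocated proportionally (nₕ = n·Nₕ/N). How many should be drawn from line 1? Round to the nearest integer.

109

N = 1851 + 8547 + 6546 = 16944.
n_1 = 1000·1851/16944 = 109.242... → 109.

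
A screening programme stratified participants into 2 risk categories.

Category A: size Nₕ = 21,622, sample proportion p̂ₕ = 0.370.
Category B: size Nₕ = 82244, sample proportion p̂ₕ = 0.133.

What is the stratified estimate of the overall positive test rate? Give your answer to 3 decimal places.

N = 21622 + 82244 = 103866.
Overall proportion = Σ (Nₕ/N)·p̂ₕ.
Σ Nₕp̂ₕ = 8000.14 + 10938.452 = 18938.592.
18938.592 / 103866 = 0.18234... → 0.182.

0.182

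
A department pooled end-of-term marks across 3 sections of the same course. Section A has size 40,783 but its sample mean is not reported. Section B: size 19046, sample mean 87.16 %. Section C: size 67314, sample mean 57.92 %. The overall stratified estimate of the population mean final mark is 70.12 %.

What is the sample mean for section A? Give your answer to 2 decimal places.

82.30

N = 40783 + 19046 + 67314 = 127143.
Overall total = μ·N = 70.12·127143 = 8915267.16.
Subtract the known strata: 19046·87.16 + 67314·57.92 = 5558876.24.
Remaining total for section A: 8915267.16 − 5558876.24 = 3356390.92.
Divide by its size: 3356390.92 / 40783 = 82.2988... → 82.30.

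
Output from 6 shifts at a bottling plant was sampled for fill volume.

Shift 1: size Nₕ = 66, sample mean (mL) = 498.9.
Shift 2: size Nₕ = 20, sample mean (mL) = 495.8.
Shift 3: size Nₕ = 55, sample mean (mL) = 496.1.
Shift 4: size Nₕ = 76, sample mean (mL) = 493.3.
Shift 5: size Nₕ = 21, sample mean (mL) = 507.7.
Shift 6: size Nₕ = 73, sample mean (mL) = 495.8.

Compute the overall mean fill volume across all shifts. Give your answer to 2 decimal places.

496.70

N = 66 + 20 + 55 + 76 + 21 + 73 = 311.
Weight each subgroup mean by Nₕ/N and sum.
Σ Nₕx̄ₕ = 66·498.9 + 20·495.8 + 55·496.1 + 76·493.3 + 21·507.7 + 73·495.8 = 32927.4 + 9916 + 27285.5 + 37490.8 + 10661.7 + 36193.4 = 154474.8.
Divide by N: 154474.8 / 311 = 496.7035... → 496.70.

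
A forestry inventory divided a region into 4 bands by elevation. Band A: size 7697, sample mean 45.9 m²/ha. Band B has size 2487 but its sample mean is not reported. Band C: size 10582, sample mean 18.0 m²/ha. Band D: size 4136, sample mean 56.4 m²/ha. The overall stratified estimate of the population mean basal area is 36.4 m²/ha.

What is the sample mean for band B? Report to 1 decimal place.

52.0

Σ Nₕx̄ₕ = N·μ, so 2487·x̄_B = 24902·36.4 − (7697·45.9 + 10582·18.0 + 4136·56.4).
= 906432.8 − 777038.7 = 129394.1.
x̄_B = 129394.1 / 2487 = 52.028... → 52.0.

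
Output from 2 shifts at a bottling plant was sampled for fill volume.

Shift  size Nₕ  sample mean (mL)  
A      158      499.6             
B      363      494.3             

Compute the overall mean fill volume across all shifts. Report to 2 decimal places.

495.91

N = 158 + 363 = 521.
Weight each subgroup mean by Nₕ/N and sum.
Σ Nₕx̄ₕ = 158·499.6 + 363·494.3 = 78936.8 + 179430.9 = 258367.7.
Divide by N: 258367.7 / 521 = 495.9073... → 495.91.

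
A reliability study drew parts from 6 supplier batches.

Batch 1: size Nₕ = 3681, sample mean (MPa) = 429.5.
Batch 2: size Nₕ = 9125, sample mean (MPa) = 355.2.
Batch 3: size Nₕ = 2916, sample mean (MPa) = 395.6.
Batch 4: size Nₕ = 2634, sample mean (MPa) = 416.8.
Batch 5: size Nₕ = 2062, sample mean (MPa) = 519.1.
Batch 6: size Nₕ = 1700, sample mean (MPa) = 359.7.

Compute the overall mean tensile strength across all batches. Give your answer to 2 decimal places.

395.85

N = 22118; weights Wₕ = Nₕ/N = (0.1664, 0.4126, 0.1318, 0.1191, 0.0932, 0.0769).
x̄_st = Σ Wₕ·x̄ₕ = 0.1664·429.5 + 0.4126·355.2 + 0.1318·395.6 + 0.1191·416.8 + 0.0932·519.1 + 0.0769·359.7 ≈ 395.8534...
→ 395.85.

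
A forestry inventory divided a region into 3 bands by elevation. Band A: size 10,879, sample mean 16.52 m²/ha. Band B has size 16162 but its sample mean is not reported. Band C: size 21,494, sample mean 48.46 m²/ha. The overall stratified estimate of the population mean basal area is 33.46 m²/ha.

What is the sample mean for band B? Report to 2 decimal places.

N = 10879 + 16162 + 21494 = 48535.
Overall total = μ·N = 33.46·48535 = 1623981.1.
Subtract the known strata: 10879·16.52 + 21494·48.46 = 1221320.32.
Remaining total for band B: 1623981.1 − 1221320.32 = 402660.78.
Divide by its size: 402660.78 / 16162 = 24.9140... → 24.91.

24.91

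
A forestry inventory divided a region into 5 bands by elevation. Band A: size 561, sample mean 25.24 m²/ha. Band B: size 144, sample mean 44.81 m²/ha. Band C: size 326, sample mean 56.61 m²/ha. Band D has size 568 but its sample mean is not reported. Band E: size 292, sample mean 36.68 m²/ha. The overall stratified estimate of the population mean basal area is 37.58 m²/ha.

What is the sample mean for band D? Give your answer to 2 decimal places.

37.48

N = 561 + 144 + 326 + 568 + 292 = 1891.
Overall total = μ·N = 37.58·1891 = 71063.78.
Subtract the known strata: 561·25.24 + 144·44.81 + 326·56.61 + 292·36.68 = 49777.7.
Remaining total for band D: 71063.78 − 49777.7 = 21286.08.
Divide by its size: 21286.08 / 568 = 37.4755... → 37.48.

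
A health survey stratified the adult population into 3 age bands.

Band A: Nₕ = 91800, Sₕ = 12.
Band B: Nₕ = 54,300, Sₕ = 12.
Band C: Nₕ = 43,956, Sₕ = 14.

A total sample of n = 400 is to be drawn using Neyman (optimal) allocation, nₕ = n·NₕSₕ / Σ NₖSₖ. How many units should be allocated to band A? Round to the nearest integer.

186

A: NₕSₕ = 91800·12 = 1101600
B: NₕSₕ = 54300·12 = 651600
C: NₕSₕ = 43956·14 = 615384
Σ NₕSₕ = 2368584.
n_A = 400·1101600/2368584 = 186.035... → 186.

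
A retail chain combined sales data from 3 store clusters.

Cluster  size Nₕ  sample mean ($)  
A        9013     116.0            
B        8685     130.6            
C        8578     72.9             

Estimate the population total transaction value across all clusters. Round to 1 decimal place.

2805105.2

A: 9013·116.0 = 1045508
B: 8685·130.6 = 1134261
C: 8578·72.9 = 625336.2
τ̂ = Σ Nₕx̄ₕ = 2805105.2.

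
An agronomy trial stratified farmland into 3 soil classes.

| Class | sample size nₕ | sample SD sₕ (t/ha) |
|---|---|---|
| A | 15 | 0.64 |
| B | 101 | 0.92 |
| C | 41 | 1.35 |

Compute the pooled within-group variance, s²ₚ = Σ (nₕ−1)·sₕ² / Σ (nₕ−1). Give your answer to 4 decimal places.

1.0602

Degrees of freedom: 14 + 100 + 40 = 154.
Σ(nₕ−1)sₕ² = 14·0.4096 + 100·0.8464 + 40·1.8225 = 163.2744.
s²ₚ = 163.2744 / 154 = 1.060223... → 1.0602.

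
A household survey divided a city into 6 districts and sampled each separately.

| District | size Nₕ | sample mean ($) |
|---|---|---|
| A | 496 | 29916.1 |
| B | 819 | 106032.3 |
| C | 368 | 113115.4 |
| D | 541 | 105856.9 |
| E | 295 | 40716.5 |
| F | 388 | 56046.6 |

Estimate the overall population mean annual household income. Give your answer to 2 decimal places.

80609.34

N = 2907; weights Wₕ = Nₕ/N = (0.1706, 0.2817, 0.1266, 0.1861, 0.1015, 0.1335).
x̄_st = Σ Wₕ·x̄ₕ = 0.1706·29916.1 + 0.2817·106032.3 + 0.1266·113115.4 + 0.1861·105856.9 + 0.1015·40716.5 + 0.1335·56046.6 ≈ 80609.3353...
→ 80609.34.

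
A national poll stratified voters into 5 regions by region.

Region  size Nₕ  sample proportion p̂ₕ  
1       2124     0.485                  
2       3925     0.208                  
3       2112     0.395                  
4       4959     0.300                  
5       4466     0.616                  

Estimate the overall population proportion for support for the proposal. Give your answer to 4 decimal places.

0.3935

Wₕ = Nₕ/N with N = 17586: 0.1208, 0.2232, 0.1201, 0.2820, 0.2540.
p̂_st = 0.1208·0.485 + 0.2232·0.208 + 0.1201·0.395 + 0.2820·0.300 + 0.2540·0.616 ≈ 0.393468... → 0.3935.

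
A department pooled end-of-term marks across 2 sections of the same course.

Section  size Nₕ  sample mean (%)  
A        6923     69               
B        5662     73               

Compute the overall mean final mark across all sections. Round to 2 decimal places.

N = 6923 + 5662 = 12585.
The stratified mean weights each stratum mean by its population share Nₕ/N.
Σ Nₕx̄ₕ = 6923·69 + 5662·73 = 477687 + 413326 = 891013.
Divide by N: 891013 / 12585 = 70.7996... → 70.80.

70.80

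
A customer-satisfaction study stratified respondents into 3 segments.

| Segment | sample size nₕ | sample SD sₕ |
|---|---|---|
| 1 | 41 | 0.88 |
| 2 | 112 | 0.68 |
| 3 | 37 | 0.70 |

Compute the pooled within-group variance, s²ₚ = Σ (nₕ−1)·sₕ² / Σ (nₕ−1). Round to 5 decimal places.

1: (41−1)·0.88² = 40·0.7744 = 30.976
2: (112−1)·0.68² = 111·0.4624 = 51.3264
3: (37−1)·0.70² = 36·0.49 = 17.64
Numerator = 99.9424; denominator = Σ(nₕ−1) = 187.
s²ₚ = 99.9424/187 = 0.5344513... → 0.53445.

0.53445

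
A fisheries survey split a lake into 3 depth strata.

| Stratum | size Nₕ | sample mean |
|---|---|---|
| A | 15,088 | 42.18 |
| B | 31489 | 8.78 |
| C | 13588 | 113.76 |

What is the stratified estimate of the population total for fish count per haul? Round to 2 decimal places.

Estimate total by summing Nₕ·x̄ₕ over strata.
15088·42.18 + 31489·8.78 + 13588·113.76 = 636411.84 + 276473.42 + 1545770.88 = 2458656.14.

2458656.14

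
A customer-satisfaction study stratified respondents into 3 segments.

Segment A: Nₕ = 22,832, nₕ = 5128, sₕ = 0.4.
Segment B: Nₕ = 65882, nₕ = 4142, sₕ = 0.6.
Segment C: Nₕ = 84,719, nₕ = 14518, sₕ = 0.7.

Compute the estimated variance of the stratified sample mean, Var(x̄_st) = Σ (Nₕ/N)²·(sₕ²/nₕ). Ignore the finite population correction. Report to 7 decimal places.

0.0000211

N = 173433; Wₕ = Nₕ/N.
segment A: (22832/173433)²·0.4²/5128 = 0.0000005407
segment B: (65882/173433)²·0.6²/4142 = 0.0000125419
segment C: (84719/173433)²·0.7²/14518 = 0.0000080536
Sum = 0.0000211362 → 0.0000211.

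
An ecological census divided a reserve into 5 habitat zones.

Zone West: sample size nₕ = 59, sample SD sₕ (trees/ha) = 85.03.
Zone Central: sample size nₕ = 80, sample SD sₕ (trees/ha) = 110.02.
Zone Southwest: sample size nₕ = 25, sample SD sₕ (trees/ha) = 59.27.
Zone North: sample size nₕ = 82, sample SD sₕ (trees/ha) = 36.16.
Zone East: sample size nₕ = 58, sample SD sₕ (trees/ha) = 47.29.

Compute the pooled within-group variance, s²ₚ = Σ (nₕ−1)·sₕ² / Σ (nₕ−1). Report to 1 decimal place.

5663.2

West: (59−1)·85.03² = 58·7230.1009 = 419345.8522
Central: (80−1)·110.02² = 79·12104.4004 = 956247.6316
Southwest: (25−1)·59.27² = 24·3512.9329 = 84310.3896
North: (82−1)·36.16² = 81·1307.5456 = 105911.1936
East: (58−1)·47.29² = 57·2236.3441 = 127471.6137
Numerator = 1693286.6807; denominator = Σ(nₕ−1) = 299.
s²ₚ = 1693286.6807/299 = 5663.166... → 5663.2.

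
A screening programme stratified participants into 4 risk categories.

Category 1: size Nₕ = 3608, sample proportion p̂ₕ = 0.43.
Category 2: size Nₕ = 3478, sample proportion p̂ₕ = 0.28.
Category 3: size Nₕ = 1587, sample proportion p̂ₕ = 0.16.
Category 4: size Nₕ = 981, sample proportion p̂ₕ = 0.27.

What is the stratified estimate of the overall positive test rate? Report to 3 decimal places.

Wₕ = Nₕ/N with N = 9654: 0.3737, 0.3603, 0.1644, 0.1016.
p̂_st = 0.3737·0.43 + 0.3603·0.28 + 0.1644·0.16 + 0.1016·0.27 ≈ 0.31532... → 0.315.

0.315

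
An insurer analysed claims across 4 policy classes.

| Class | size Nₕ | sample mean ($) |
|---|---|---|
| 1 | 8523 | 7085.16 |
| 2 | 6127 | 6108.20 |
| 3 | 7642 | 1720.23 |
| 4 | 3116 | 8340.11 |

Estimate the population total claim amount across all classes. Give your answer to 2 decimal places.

1: 8523·7085.16 = 60386818.68
2: 6127·6108.20 = 37424941.4
3: 7642·1720.23 = 13145997.66
4: 3116·8340.11 = 25987782.76
τ̂ = Σ Nₕx̄ₕ = 136945540.50.

136945540.50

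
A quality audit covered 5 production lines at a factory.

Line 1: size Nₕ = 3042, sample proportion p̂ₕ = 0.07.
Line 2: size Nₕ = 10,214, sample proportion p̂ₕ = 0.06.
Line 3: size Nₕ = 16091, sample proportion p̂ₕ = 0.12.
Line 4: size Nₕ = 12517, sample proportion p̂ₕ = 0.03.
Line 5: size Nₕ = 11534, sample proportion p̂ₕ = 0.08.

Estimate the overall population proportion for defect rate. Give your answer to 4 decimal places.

N = 3042 + 10214 + 16091 + 12517 + 11534 = 53398.
Overall proportion = Σ (Nₕ/N)·p̂ₕ.
Σ Nₕp̂ₕ = 212.94 + 612.84 + 1930.92 + 375.51 + 922.72 = 4054.93.
4054.93 / 53398 = 0.075938... → 0.0759.

0.0759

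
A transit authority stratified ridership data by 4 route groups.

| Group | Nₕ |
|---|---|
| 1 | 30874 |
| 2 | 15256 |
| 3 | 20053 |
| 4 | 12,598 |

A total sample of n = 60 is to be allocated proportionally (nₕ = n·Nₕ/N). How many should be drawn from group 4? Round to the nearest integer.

N = 30874 + 15256 + 20053 + 12598 = 78781.
n_4 = 60·12598/78781 = 9.595... → 10.

10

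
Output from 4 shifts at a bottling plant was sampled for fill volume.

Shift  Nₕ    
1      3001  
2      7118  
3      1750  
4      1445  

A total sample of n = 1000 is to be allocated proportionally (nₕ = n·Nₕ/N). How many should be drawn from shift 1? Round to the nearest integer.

225

N = 3001 + 7118 + 1750 + 1445 = 13314.
n_1 = 1000·3001/13314 = 225.402... → 225.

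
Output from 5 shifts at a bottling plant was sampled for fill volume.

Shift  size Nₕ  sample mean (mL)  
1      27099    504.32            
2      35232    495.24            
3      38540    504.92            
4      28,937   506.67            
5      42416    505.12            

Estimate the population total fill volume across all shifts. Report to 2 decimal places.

86661159.87

Population total = Σ Nₕ·x̄ₕ (each stratum's size times its mean).
27099·504.32 + 35232·495.24 + 38540·504.92 + 28937·506.67 + 42416·505.12 = 13666567.68 + 17448295.68 + 19459616.8 + 14661509.79 + 21425169.92 = 86661159.87.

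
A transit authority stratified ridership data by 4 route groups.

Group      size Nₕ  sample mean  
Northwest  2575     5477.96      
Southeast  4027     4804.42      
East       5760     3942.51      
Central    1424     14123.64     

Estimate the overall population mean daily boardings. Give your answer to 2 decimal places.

5532.72

N = 13786; weights Wₕ = Nₕ/N = (0.1868, 0.2921, 0.4178, 0.1033).
x̄_st = Σ Wₕ·x̄ₕ = 0.1868·5477.96 + 0.2921·4804.42 + 0.4178·3942.51 + 0.1033·14123.64 ≈ 5532.7192...
→ 5532.72.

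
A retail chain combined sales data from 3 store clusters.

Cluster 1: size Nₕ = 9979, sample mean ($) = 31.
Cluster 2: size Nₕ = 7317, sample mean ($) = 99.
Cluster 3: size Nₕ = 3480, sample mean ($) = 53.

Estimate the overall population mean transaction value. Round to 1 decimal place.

58.6

N = 20776; weights Wₕ = Nₕ/N = (0.4803, 0.3522, 0.1675).
x̄_st = Σ Wₕ·x̄ₕ = 0.4803·31 + 0.3522·99 + 0.1675·53 ≈ 58.634...
→ 58.6.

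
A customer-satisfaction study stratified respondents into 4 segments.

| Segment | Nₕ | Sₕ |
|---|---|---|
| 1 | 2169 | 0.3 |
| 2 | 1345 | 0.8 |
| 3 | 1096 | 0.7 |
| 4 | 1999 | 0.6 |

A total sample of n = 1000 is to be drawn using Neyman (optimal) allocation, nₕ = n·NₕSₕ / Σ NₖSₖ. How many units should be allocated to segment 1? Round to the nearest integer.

Σ NₕSₕ = 2169·0.3 + 1345·0.8 + 1096·0.7 + 1999·0.6 = 3693.3.
Share for 1: 650.7/3693.3 = 0.17618.
n_1 = 1000 × 0.17618 = 176.184... → 176.

176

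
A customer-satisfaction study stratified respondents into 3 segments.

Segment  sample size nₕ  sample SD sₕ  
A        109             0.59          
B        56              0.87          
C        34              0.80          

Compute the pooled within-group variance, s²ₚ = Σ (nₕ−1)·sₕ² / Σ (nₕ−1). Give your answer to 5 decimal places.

0.51196

A: (109−1)·0.59² = 108·0.3481 = 37.5948
B: (56−1)·0.87² = 55·0.7569 = 41.6295
C: (34−1)·0.80² = 33·0.64 = 21.12
Numerator = 100.3443; denominator = Σ(nₕ−1) = 196.
s²ₚ = 100.3443/196 = 0.5119607... → 0.51196.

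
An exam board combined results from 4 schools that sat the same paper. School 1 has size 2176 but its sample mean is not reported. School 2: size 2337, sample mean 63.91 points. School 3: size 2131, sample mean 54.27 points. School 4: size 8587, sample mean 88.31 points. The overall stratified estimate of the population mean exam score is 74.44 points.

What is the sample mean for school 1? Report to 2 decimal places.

50.77

Σ Nₕx̄ₕ = N·μ, so 2176·x̄_1 = 15231·74.44 − (2337·63.91 + 2131·54.27 + 8587·88.31).
= 1133795.64 − 1023325.01 = 110470.63.
x̄_1 = 110470.63 / 2176 = 50.7678... → 50.77.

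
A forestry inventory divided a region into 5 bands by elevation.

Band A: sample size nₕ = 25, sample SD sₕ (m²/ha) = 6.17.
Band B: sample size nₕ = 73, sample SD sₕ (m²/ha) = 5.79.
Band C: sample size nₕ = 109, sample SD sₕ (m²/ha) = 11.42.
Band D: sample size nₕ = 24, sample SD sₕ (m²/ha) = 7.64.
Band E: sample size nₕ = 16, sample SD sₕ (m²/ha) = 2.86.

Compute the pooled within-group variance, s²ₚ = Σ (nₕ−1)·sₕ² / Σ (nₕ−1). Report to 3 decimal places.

78.006

A: (25−1)·6.17² = 24·38.0689 = 913.6536
B: (73−1)·5.79² = 72·33.5241 = 2413.7352
C: (109−1)·11.42² = 108·130.4164 = 14084.9712
D: (24−1)·7.64² = 23·58.3696 = 1342.5008
E: (16−1)·2.86² = 15·8.1796 = 122.694
Numerator = 18877.5548; denominator = Σ(nₕ−1) = 242.
s²ₚ = 18877.5548/242 = 78.00642... → 78.006.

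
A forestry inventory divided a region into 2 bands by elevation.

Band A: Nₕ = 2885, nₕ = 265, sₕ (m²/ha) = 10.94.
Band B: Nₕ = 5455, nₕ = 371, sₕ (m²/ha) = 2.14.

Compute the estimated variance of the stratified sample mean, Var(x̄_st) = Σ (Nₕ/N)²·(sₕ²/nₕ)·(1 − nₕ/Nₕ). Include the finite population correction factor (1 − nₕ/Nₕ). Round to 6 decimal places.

0.054002

N = 8340; Wₕ = Nₕ/N.
band A: (2885/8340)²·10.94²/265·(1 − 265/2885) = 0.049079912
band B: (5455/8340)²·2.14²/371·(1 − 371/5455) = 0.004921776
Sum = 0.054001688 → 0.054002.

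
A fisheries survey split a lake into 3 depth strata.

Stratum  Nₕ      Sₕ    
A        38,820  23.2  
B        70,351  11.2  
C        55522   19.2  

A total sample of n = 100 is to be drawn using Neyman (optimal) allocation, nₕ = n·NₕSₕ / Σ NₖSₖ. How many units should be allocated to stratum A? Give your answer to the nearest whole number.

A: NₕSₕ = 38820·23.2 = 900624
B: NₕSₕ = 70351·11.2 = 787931.2
C: NₕSₕ = 55522·19.2 = 1066022.4
Σ NₕSₕ = 2754577.6.
n_A = 100·900624/2754577.6 = 32.696... → 33.

33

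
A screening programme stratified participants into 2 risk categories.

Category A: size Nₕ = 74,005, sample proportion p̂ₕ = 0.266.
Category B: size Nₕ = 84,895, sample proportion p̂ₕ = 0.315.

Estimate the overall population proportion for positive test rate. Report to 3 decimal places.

0.292

Wₕ = Nₕ/N with N = 158900: 0.4657, 0.5343.
p̂_st = 0.4657·0.266 + 0.5343·0.315 ≈ 0.29218... → 0.292.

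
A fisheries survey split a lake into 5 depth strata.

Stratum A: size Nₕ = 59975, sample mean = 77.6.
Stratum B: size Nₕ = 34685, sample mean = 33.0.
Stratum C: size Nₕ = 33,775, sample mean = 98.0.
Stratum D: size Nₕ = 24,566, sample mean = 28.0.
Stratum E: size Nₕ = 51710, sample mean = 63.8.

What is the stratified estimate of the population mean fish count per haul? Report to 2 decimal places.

63.97

N = 204711; weights Wₕ = Nₕ/N = (0.2930, 0.1694, 0.1650, 0.1200, 0.2526).
x̄_st = Σ Wₕ·x̄ₕ = 0.2930·77.6 + 0.1694·33.0 + 0.1650·98.0 + 0.1200·28.0 + 0.2526·63.8 ≈ 63.9710...
→ 63.97.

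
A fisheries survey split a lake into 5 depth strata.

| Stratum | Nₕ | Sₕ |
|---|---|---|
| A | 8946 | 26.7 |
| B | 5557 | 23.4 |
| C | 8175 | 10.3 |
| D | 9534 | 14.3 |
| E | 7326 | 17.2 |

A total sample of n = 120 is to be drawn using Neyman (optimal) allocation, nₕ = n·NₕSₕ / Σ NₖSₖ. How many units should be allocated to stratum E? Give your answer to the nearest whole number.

21

Σ NₕSₕ = 8946·26.7 + 5557·23.4 + 8175·10.3 + 9534·14.3 + 7326·17.2 = 715437.9.
Share for E: 126007.2/715437.9 = 0.17613.
n_E = 120 × 0.17613 = 21.135... → 21.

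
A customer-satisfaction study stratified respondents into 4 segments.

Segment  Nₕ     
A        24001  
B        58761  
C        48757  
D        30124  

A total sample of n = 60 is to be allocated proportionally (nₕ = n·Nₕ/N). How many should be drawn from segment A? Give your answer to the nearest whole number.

Share of segment A = 24001/161643 = 0.14848.
Allocate 60 × 0.14848 = 8.909... → 9.

9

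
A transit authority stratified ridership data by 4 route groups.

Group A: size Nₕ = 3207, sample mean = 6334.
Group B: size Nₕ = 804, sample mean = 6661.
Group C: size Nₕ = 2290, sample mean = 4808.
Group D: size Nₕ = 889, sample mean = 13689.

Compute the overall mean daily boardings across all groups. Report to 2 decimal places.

6793.94

x̄_st = (Σ Nₕx̄ₕ) / (Σ Nₕ) = (3207·6334 + 804·6661 + 2290·4808 + 889·13689) / 7190
= 48848423 / 7190 = 6793.9392... → 6793.94.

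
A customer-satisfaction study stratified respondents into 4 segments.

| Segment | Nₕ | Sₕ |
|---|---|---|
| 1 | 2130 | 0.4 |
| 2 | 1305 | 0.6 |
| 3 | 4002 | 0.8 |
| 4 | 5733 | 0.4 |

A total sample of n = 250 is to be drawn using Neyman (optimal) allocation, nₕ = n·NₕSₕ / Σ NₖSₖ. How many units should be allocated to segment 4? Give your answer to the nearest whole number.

80

Σ NₕSₕ = 2130·0.4 + 1305·0.6 + 4002·0.8 + 5733·0.4 = 7129.8.
Share for 4: 2293.2/7129.8 = 0.32164.
n_4 = 250 × 0.32164 = 80.409... → 80.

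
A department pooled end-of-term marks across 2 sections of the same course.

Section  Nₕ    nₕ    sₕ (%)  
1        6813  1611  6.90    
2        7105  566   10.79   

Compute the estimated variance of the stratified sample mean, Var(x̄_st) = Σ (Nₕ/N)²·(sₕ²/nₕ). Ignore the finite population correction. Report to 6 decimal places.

0.060686

N = 13918. Term for each stratum: Wₕ²sₕ²/nₕ.
Var(x̄_st) = 0.007081508 + 0.053604464 = 0.060685972 → 0.060686.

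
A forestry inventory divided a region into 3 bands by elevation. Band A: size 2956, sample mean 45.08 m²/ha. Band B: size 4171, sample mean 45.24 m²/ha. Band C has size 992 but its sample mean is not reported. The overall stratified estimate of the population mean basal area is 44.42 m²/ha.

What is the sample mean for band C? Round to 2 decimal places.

39.01

N = 2956 + 4171 + 992 = 8119.
Overall total = μ·N = 44.42·8119 = 360645.98.
Subtract the known strata: 2956·45.08 + 4171·45.24 = 321952.52.
Remaining total for band C: 360645.98 − 321952.52 = 38693.46.
Divide by its size: 38693.46 / 992 = 39.0055... → 39.01.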